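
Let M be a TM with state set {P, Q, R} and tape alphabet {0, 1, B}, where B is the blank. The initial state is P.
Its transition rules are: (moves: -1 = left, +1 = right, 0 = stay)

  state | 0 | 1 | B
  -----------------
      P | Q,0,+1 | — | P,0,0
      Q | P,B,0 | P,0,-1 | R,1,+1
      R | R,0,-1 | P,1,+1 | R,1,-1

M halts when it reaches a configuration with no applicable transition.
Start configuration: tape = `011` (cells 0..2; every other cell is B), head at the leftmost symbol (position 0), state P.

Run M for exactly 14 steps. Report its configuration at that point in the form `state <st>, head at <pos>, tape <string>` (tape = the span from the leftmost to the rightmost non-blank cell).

state P, head at 4, tape 00011

P | [0]11BB   read 0 → write 0, move +1, go to Q
Q | 0[1]1BB   read 1 → write 0, move -1, go to P
P | [0]01BB   read 0 → write 0, move +1, go to Q
Q | 0[0]1BB   read 0 → write B, move 0, go to P
P | 0[B]1BB   read B → write 0, move 0, go to P
P | 0[0]1BB   read 0 → write 0, move +1, go to Q
Q | 00[1]BB   read 1 → write 0, move -1, go to P
P | 0[0]0BB   read 0 → write 0, move +1, go to Q
Q | 00[0]BB   read 0 → write B, move 0, go to P
P | 00[B]BB   read B → write 0, move 0, go to P
P | 00[0]BB   read 0 → write 0, move +1, go to Q
Q | 000[B]B   read B → write 1, move +1, go to R
R | 0001[B]   read B → write 1, move -1, go to R
R | 000[1]1   read 1 → write 1, move +1, go to P
P | 0001[1]
After 14 steps: state P, head at 4, tape 00011.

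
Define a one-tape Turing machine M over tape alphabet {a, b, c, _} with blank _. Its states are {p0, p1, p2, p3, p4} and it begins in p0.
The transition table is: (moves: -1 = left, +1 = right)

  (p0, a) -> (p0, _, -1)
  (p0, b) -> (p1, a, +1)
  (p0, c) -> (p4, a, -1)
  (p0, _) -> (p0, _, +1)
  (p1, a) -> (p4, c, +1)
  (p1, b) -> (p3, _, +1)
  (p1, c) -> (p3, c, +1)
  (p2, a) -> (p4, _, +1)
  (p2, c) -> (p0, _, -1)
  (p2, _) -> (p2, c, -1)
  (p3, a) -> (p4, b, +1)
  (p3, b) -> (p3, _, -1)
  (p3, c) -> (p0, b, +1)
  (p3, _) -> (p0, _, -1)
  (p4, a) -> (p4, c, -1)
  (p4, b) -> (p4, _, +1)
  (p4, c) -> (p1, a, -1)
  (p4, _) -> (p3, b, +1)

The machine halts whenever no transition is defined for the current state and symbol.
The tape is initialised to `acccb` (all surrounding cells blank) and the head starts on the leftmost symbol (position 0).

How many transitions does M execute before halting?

16

state=p0 head=0 tape=_[a]cccb__   (p0,a)→(p0,_,-1)
state=p0 head=-1 tape=[_]_cccb__   (p0,_)→(p0,_,+1)
state=p0 head=0 tape=_[_]cccb__   (p0,_)→(p0,_,+1)
state=p0 head=1 tape=__[c]ccb__   (p0,c)→(p4,a,-1)
state=p4 head=0 tape=_[_]accb__   (p4,_)→(p3,b,+1)
state=p3 head=1 tape=_b[a]ccb__   (p3,a)→(p4,b,+1)
state=p4 head=2 tape=_bb[c]cb__   (p4,c)→(p1,a,-1)
state=p1 head=1 tape=_b[b]acb__   (p1,b)→(p3,_,+1)
state=p3 head=2 tape=_b_[a]cb__   (p3,a)→(p4,b,+1)
state=p4 head=3 tape=_b_b[c]b__   (p4,c)→(p1,a,-1)
state=p1 head=2 tape=_b_[b]ab__   (p1,b)→(p3,_,+1)
state=p3 head=3 tape=_b__[a]b__   (p3,a)→(p4,b,+1)
state=p4 head=4 tape=_b__b[b]__   (p4,b)→(p4,_,+1)
state=p4 head=5 tape=_b__b_[_]_   (p4,_)→(p3,b,+1)
state=p3 head=6 tape=_b__b_b[_]   (p3,_)→(p0,_,-1)
state=p0 head=5 tape=_b__b_[b]_   (p0,b)→(p1,a,+1)
state=p1 head=6 tape=_b__b_a[_]
M halts after 16 transitions.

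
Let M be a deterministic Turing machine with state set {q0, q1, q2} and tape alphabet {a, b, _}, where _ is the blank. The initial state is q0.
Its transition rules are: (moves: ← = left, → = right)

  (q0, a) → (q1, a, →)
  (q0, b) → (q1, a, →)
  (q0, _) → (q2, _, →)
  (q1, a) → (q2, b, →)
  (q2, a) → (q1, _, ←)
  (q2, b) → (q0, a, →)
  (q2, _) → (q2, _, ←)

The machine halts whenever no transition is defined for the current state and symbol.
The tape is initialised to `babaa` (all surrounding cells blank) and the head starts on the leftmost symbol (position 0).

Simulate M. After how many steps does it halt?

state=q0 head=0 tape=[b]abaa__   (q0,b)→(q1,a,→)
state=q1 head=1 tape=a[a]baa__   (q1,a)→(q2,b,→)
state=q2 head=2 tape=ab[b]aa__   (q2,b)→(q0,a,→)
state=q0 head=3 tape=aba[a]a__   (q0,a)→(q1,a,→)
state=q1 head=4 tape=abaa[a]__   (q1,a)→(q2,b,→)
state=q2 head=5 tape=abaab[_]_   (q2,_)→(q2,_,←)
state=q2 head=4 tape=abaa[b]__   (q2,b)→(q0,a,→)
state=q0 head=5 tape=abaaa[_]_   (q0,_)→(q2,_,→)
state=q2 head=6 tape=abaaa_[_]   (q2,_)→(q2,_,←)
state=q2 head=5 tape=abaaa[_]_   (q2,_)→(q2,_,←)
state=q2 head=4 tape=abaa[a]__   (q2,a)→(q1,_,←)
state=q1 head=3 tape=aba[a]___   (q1,a)→(q2,b,→)
state=q2 head=4 tape=abab[_]__   (q2,_)→(q2,_,←)
state=q2 head=3 tape=aba[b]___   (q2,b)→(q0,a,→)
state=q0 head=4 tape=abaa[_]__   (q0,_)→(q2,_,→)
state=q2 head=5 tape=abaa_[_]_   (q2,_)→(q2,_,←)
state=q2 head=4 tape=abaa[_]__   (q2,_)→(q2,_,←)
state=q2 head=3 tape=aba[a]___   (q2,a)→(q1,_,←)
state=q1 head=2 tape=ab[a]____   (q1,a)→(q2,b,→)
state=q2 head=3 tape=abb[_]___   (q2,_)→(q2,_,←)
state=q2 head=2 tape=ab[b]____   (q2,b)→(q0,a,→)
state=q0 head=3 tape=aba[_]___   (q0,_)→(q2,_,→)
state=q2 head=4 tape=aba_[_]__   (q2,_)→(q2,_,←)
state=q2 head=3 tape=aba[_]___   (q2,_)→(q2,_,←)
state=q2 head=2 tape=ab[a]____   (q2,a)→(q1,_,←)
state=q1 head=1 tape=a[b]_____
M halts after 25 transitions.

25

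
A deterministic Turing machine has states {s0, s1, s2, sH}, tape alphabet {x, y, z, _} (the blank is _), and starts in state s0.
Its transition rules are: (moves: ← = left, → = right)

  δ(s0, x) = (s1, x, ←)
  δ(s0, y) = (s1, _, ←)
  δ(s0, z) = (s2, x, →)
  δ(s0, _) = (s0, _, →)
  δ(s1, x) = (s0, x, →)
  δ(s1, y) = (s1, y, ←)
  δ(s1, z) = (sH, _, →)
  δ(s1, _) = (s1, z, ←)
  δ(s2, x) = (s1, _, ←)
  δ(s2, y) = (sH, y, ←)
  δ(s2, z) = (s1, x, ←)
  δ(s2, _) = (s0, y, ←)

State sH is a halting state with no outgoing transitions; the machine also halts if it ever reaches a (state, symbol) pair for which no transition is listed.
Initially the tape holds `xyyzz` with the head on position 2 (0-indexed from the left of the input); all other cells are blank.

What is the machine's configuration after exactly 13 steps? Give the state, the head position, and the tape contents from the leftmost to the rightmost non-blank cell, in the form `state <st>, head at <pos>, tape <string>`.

s0 | xy[y]zz   read y → write _, move ←, go to s1
s1 | x[y]_zz   read y → write y, move ←, go to s1
s1 | [x]y_zz   read x → write x, move →, go to s0
s0 | x[y]_zz   read y → write _, move ←, go to s1
s1 | [x]__zz   read x → write x, move →, go to s0
s0 | x[_]_zz   read _ → write _, move →, go to s0
s0 | x_[_]zz   read _ → write _, move →, go to s0
s0 | x__[z]z   read z → write x, move →, go to s2
s2 | x__x[z]   read z → write x, move ←, go to s1
s1 | x__[x]x   read x → write x, move →, go to s0
s0 | x__x[x]   read x → write x, move ←, go to s1
s1 | x__[x]x   read x → write x, move →, go to s0
s0 | x__x[x]   read x → write x, move ←, go to s1
s1 | x__[x]x
After 13 steps: state s1, head at 3, tape x__xx.

state s1, head at 3, tape x__xx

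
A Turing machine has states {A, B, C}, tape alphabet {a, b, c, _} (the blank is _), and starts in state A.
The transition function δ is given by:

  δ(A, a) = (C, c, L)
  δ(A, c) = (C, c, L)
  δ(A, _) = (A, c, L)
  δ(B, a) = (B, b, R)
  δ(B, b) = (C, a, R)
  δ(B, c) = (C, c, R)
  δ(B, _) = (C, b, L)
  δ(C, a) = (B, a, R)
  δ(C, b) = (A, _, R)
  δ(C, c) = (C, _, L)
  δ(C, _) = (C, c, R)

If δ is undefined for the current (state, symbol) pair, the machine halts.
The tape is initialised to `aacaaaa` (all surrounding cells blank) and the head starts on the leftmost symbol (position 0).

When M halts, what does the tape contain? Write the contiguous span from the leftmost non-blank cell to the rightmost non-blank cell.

state=A head=0 tape=__[a]acaaaa_   (A,a)→(C,c,L)
state=C head=-1 tape=_[_]cacaaaa_   (C,_)→(C,c,R)
state=C head=0 tape=_c[c]acaaaa_   (C,c)→(C,_,L)
state=C head=-1 tape=_[c]_acaaaa_   (C,c)→(C,_,L)
state=C head=-2 tape=[_]__acaaaa_   (C,_)→(C,c,R)
state=C head=-1 tape=c[_]_acaaaa_   (C,_)→(C,c,R)
state=C head=0 tape=cc[_]acaaaa_   (C,_)→(C,c,R)
state=C head=1 tape=ccc[a]caaaa_   (C,a)→(B,a,R)
state=B head=2 tape=ccca[c]aaaa_   (B,c)→(C,c,R)
state=C head=3 tape=cccac[a]aaa_   (C,a)→(B,a,R)
state=B head=4 tape=cccaca[a]aa_   (B,a)→(B,b,R)
state=B head=5 tape=cccacab[a]a_   (B,a)→(B,b,R)
state=B head=6 tape=cccacabb[a]_   (B,a)→(B,b,R)
state=B head=7 tape=cccacabbb[_]   (B,_)→(C,b,L)
state=C head=6 tape=cccacabb[b]b   (C,b)→(A,_,R)
state=A head=7 tape=cccacabb_[b]
The non-blank tape span at halt is cccacabb_b.

cccacabb_b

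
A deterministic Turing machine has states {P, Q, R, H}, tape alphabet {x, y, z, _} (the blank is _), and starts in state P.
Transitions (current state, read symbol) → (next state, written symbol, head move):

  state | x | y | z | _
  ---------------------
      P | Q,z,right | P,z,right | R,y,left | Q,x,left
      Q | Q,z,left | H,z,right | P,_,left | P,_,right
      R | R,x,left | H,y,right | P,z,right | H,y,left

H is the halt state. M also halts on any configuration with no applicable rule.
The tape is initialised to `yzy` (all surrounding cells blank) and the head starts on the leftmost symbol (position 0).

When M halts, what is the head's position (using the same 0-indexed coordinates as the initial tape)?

P | __[y]zy_   read y → write z, move right, go to P
P | __z[z]y_   read z → write y, move left, go to R
R | __[z]yy_   read z → write z, move right, go to P
P | __z[y]y_   read y → write z, move right, go to P
P | __zz[y]_   read y → write z, move right, go to P
P | __zzz[_]   read _ → write x, move left, go to Q
Q | __zz[z]x   read z → write _, move left, go to P
P | __z[z]_x   read z → write y, move left, go to R
R | __[z]y_x   read z → write z, move right, go to P
P | __z[y]_x   read y → write z, move right, go to P
P | __zz[_]x   read _ → write x, move left, go to Q
Q | __z[z]xx   read z → write _, move left, go to P
P | __[z]_xx   read z → write y, move left, go to R
R | _[_]y_xx   read _ → write y, move left, go to H
H | [_]yy_xx
At halt the head is at cell -2.

-2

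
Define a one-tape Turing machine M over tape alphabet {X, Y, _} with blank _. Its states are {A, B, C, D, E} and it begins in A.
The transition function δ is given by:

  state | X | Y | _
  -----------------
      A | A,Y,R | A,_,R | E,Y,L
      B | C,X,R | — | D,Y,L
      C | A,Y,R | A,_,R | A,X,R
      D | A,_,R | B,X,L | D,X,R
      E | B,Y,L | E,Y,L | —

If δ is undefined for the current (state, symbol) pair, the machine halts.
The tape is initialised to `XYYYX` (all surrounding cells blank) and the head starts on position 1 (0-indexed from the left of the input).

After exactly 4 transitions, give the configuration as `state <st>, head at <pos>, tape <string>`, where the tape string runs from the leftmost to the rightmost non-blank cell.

state=A head=1 tape=X[Y]YYX_   (A,Y)→(A,_,R)
state=A head=2 tape=X_[Y]YX_   (A,Y)→(A,_,R)
state=A head=3 tape=X__[Y]X_   (A,Y)→(A,_,R)
state=A head=4 tape=X___[X]_   (A,X)→(A,Y,R)
state=A head=5 tape=X___Y[_]
After 4 steps: state A, head at 5, tape X___Y.

state A, head at 5, tape X___Y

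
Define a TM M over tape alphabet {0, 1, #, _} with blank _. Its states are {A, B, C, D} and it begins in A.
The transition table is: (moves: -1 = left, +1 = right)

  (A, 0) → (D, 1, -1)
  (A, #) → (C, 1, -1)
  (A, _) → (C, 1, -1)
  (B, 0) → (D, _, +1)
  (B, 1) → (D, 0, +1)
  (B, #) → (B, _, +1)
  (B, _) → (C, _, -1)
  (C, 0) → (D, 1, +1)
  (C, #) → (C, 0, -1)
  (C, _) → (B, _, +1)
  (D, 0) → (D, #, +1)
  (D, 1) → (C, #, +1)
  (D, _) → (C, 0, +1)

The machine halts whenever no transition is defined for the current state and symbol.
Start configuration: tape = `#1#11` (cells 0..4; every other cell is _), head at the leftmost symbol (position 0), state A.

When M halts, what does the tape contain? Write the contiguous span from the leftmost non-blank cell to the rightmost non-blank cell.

1###1

A | _[#]1#11   read # → write 1, move -1, go to C
C | [_]11#11   read _ → write _, move +1, go to B
B | _[1]1#11   read 1 → write 0, move +1, go to D
D | _0[1]#11   read 1 → write #, move +1, go to C
C | _0#[#]11   read # → write 0, move -1, go to C
C | _0[#]011   read # → write 0, move -1, go to C
C | _[0]0011   read 0 → write 1, move +1, go to D
D | _1[0]011   read 0 → write #, move +1, go to D
D | _1#[0]11   read 0 → write #, move +1, go to D
D | _1##[1]1   read 1 → write #, move +1, go to C
C | _1###[1]
The non-blank tape span at halt is 1###1.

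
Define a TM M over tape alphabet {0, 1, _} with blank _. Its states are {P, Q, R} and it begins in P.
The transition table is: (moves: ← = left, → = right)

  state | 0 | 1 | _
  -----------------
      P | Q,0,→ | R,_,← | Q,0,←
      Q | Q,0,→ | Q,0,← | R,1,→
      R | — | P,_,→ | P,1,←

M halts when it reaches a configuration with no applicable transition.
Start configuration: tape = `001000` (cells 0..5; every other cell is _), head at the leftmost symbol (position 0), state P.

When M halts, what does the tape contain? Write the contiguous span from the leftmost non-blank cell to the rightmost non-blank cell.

state=P head=0 tape=[0]01000__   (P,0)→(Q,0,→)
state=Q head=1 tape=0[0]1000__   (Q,0)→(Q,0,→)
state=Q head=2 tape=00[1]000__   (Q,1)→(Q,0,←)
state=Q head=1 tape=0[0]0000__   (Q,0)→(Q,0,→)
state=Q head=2 tape=00[0]000__   (Q,0)→(Q,0,→)
state=Q head=3 tape=000[0]00__   (Q,0)→(Q,0,→)
state=Q head=4 tape=0000[0]0__   (Q,0)→(Q,0,→)
state=Q head=5 tape=00000[0]__   (Q,0)→(Q,0,→)
state=Q head=6 tape=000000[_]_   (Q,_)→(R,1,→)
state=R head=7 tape=0000001[_]   (R,_)→(P,1,←)
state=P head=6 tape=000000[1]1   (P,1)→(R,_,←)
state=R head=5 tape=00000[0]_1
The non-blank tape span at halt is 000000_1.

000000_1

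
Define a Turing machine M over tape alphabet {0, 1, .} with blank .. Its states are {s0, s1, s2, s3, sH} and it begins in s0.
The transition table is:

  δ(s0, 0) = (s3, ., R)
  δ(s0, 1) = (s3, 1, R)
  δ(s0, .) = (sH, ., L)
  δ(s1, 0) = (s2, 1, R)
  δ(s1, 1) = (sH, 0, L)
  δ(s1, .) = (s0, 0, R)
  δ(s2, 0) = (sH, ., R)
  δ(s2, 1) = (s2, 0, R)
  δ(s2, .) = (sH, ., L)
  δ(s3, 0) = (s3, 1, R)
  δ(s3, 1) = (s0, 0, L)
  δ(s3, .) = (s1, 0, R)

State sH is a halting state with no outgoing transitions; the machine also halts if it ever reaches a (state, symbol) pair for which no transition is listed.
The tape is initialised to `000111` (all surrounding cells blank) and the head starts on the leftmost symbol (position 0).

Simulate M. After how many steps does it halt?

state=s0 head=0 tape=[0]00111...   (s0,0)→(s3,.,R)
state=s3 head=1 tape=.[0]0111...   (s3,0)→(s3,1,R)
state=s3 head=2 tape=.1[0]111...   (s3,0)→(s3,1,R)
state=s3 head=3 tape=.11[1]11...   (s3,1)→(s0,0,L)
state=s0 head=2 tape=.1[1]011...   (s0,1)→(s3,1,R)
state=s3 head=3 tape=.11[0]11...   (s3,0)→(s3,1,R)
state=s3 head=4 tape=.111[1]1...   (s3,1)→(s0,0,L)
state=s0 head=3 tape=.11[1]01...   (s0,1)→(s3,1,R)
state=s3 head=4 tape=.111[0]1...   (s3,0)→(s3,1,R)
state=s3 head=5 tape=.1111[1]...   (s3,1)→(s0,0,L)
state=s0 head=4 tape=.111[1]0...   (s0,1)→(s3,1,R)
state=s3 head=5 tape=.1111[0]...   (s3,0)→(s3,1,R)
state=s3 head=6 tape=.11111[.]..   (s3,.)→(s1,0,R)
state=s1 head=7 tape=.111110[.].   (s1,.)→(s0,0,R)
state=s0 head=8 tape=.1111100[.]   (s0,.)→(sH,.,L)
state=sH head=7 tape=.111110[0].
M halts after 15 transitions.

15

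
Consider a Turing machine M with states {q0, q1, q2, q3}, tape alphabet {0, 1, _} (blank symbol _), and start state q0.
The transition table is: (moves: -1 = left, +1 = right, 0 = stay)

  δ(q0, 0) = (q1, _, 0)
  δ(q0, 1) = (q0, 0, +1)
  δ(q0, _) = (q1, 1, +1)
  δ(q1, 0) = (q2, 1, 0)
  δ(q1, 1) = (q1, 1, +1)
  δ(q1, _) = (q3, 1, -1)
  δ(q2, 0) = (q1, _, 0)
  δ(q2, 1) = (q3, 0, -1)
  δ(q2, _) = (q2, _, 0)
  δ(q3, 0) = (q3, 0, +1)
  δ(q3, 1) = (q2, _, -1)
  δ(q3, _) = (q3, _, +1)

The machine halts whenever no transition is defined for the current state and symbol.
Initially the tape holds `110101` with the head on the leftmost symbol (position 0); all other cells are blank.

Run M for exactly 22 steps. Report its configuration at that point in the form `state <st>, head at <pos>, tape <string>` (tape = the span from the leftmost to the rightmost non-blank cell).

state q2, head at -1, tape 101

state=q0 head=0 tape=_[1]10101   (q0,1)→(q0,0,+1)
state=q0 head=1 tape=_0[1]0101   (q0,1)→(q0,0,+1)
state=q0 head=2 tape=_00[0]101   (q0,0)→(q1,_,0)
state=q1 head=2 tape=_00[_]101   (q1,_)→(q3,1,-1)
state=q3 head=1 tape=_0[0]1101   (q3,0)→(q3,0,+1)
state=q3 head=2 tape=_00[1]101   (q3,1)→(q2,_,-1)
state=q2 head=1 tape=_0[0]_101   (q2,0)→(q1,_,0)
state=q1 head=1 tape=_0[_]_101   (q1,_)→(q3,1,-1)
state=q3 head=0 tape=_[0]1_101   (q3,0)→(q3,0,+1)
state=q3 head=1 tape=_0[1]_101   (q3,1)→(q2,_,-1)
state=q2 head=0 tape=_[0]__101   (q2,0)→(q1,_,0)
state=q1 head=0 tape=_[_]__101   (q1,_)→(q3,1,-1)
state=q3 head=-1 tape=[_]1__101   (q3,_)→(q3,_,+1)
state=q3 head=0 tape=_[1]__101   (q3,1)→(q2,_,-1)
state=q2 head=-1 tape=[_]___101   (q2,_)→(q2,_,0)
state=q2 head=-1 tape=[_]___101   (q2,_)→(q2,_,0)
state=q2 head=-1 tape=[_]___101   (q2,_)→(q2,_,0)
state=q2 head=-1 tape=[_]___101   (q2,_)→(q2,_,0)
state=q2 head=-1 tape=[_]___101   (q2,_)→(q2,_,0)
state=q2 head=-1 tape=[_]___101   (q2,_)→(q2,_,0)
state=q2 head=-1 tape=[_]___101   (q2,_)→(q2,_,0)
state=q2 head=-1 tape=[_]___101   (q2,_)→(q2,_,0)
state=q2 head=-1 tape=[_]___101
After 22 steps: state q2, head at -1, tape 101.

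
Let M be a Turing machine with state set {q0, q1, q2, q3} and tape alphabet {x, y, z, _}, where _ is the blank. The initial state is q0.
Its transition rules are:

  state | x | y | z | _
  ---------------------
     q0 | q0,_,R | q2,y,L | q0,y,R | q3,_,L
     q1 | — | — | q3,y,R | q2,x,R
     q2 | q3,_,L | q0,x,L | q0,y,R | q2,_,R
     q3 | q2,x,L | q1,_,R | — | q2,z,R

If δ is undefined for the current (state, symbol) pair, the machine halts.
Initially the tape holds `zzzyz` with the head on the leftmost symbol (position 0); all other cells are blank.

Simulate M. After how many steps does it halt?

15

q0 | __[z]zzyz   read z → write y, move R, go to q0
q0 | __y[z]zyz   read z → write y, move R, go to q0
q0 | __yy[z]yz   read z → write y, move R, go to q0
q0 | __yyy[y]z   read y → write y, move L, go to q2
q2 | __yy[y]yz   read y → write x, move L, go to q0
q0 | __y[y]xyz   read y → write y, move L, go to q2
q2 | __[y]yxyz   read y → write x, move L, go to q0
q0 | _[_]xyxyz   read _ → write _, move L, go to q3
q3 | [_]_xyxyz   read _ → write z, move R, go to q2
q2 | z[_]xyxyz   read _ → write _, move R, go to q2
q2 | z_[x]yxyz   read x → write _, move L, go to q3
q3 | z[_]_yxyz   read _ → write z, move R, go to q2
q2 | zz[_]yxyz   read _ → write _, move R, go to q2
q2 | zz_[y]xyz   read y → write x, move L, go to q0
q0 | zz[_]xxyz   read _ → write _, move L, go to q3
q3 | z[z]_xxyz
M halts after 15 transitions.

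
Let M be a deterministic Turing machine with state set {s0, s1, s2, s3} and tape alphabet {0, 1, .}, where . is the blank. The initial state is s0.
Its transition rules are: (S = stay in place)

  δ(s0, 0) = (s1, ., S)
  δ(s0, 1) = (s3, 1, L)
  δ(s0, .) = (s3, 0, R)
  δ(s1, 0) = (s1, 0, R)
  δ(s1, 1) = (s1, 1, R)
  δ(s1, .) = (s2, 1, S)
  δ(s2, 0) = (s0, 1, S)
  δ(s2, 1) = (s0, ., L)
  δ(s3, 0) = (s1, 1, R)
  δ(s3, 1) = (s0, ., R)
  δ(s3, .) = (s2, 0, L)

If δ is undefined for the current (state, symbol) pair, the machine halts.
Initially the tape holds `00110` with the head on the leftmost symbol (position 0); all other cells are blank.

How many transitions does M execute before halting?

8

s0 | ...[0]0110   read 0 → write ., move S, go to s1
s1 | ...[.]0110   read . → write 1, move S, go to s2
s2 | ...[1]0110   read 1 → write ., move L, go to s0
s0 | ..[.].0110   read . → write 0, move R, go to s3
s3 | ..0[.]0110   read . → write 0, move L, go to s2
s2 | ..[0]00110   read 0 → write 1, move S, go to s0
s0 | ..[1]00110   read 1 → write 1, move L, go to s3
s3 | .[.]100110   read . → write 0, move L, go to s2
s2 | [.]0100110
M halts after 8 transitions.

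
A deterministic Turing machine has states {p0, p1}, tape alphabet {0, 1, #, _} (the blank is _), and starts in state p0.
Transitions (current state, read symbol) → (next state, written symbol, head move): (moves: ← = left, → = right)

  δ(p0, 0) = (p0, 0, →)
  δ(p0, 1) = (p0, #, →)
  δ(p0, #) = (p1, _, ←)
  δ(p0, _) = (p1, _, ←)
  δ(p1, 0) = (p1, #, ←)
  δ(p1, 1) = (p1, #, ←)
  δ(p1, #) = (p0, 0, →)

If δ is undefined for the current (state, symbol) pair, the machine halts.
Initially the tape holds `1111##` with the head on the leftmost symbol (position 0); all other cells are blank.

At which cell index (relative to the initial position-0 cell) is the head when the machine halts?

state=p0 head=0 tape=_[1]111##   (p0,1)→(p0,#,→)
state=p0 head=1 tape=_#[1]11##   (p0,1)→(p0,#,→)
state=p0 head=2 tape=_##[1]1##   (p0,1)→(p0,#,→)
state=p0 head=3 tape=_###[1]##   (p0,1)→(p0,#,→)
state=p0 head=4 tape=_####[#]#   (p0,#)→(p1,_,←)
state=p1 head=3 tape=_###[#]_#   (p1,#)→(p0,0,→)
state=p0 head=4 tape=_###0[_]#   (p0,_)→(p1,_,←)
state=p1 head=3 tape=_###[0]_#   (p1,0)→(p1,#,←)
state=p1 head=2 tape=_##[#]#_#   (p1,#)→(p0,0,→)
state=p0 head=3 tape=_##0[#]_#   (p0,#)→(p1,_,←)
state=p1 head=2 tape=_##[0]__#   (p1,0)→(p1,#,←)
state=p1 head=1 tape=_#[#]#__#   (p1,#)→(p0,0,→)
state=p0 head=2 tape=_#0[#]__#   (p0,#)→(p1,_,←)
state=p1 head=1 tape=_#[0]___#   (p1,0)→(p1,#,←)
state=p1 head=0 tape=_[#]#___#   (p1,#)→(p0,0,→)
state=p0 head=1 tape=_0[#]___#   (p0,#)→(p1,_,←)
state=p1 head=0 tape=_[0]____#   (p1,0)→(p1,#,←)
state=p1 head=-1 tape=[_]#____#
At halt the head is at cell -1.

-1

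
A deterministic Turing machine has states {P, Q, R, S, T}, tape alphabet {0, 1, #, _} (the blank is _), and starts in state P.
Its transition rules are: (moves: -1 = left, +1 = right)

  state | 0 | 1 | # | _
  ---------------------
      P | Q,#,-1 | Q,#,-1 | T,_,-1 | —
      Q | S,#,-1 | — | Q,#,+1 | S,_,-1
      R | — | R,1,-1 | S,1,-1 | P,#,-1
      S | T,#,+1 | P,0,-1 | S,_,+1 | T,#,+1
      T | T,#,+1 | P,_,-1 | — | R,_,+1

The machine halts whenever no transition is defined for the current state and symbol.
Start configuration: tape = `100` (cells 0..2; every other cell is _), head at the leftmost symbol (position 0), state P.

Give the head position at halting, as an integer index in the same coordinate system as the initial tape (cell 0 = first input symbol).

-2

P | __[1]00   read 1 → write #, move -1, go to Q
Q | _[_]#00   read _ → write _, move -1, go to S
S | [_]_#00   read _ → write #, move +1, go to T
T | #[_]#00   read _ → write _, move +1, go to R
R | #_[#]00   read # → write 1, move -1, go to S
S | #[_]100   read _ → write #, move +1, go to T
T | ##[1]00   read 1 → write _, move -1, go to P
P | #[#]_00   read # → write _, move -1, go to T
T | [#]__00
At halt the head is at cell -2.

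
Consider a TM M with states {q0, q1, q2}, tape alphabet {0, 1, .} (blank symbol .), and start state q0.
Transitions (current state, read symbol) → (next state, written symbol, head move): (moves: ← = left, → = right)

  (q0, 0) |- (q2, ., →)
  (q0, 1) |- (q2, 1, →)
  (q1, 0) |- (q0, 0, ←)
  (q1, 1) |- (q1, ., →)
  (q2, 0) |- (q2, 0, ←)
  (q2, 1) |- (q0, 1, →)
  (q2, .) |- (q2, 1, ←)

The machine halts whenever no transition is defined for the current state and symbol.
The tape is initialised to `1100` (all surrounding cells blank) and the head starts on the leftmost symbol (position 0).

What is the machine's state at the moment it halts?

q0

state=q0 head=0 tape=[1]100..   (q0,1)→(q2,1,→)
state=q2 head=1 tape=1[1]00..   (q2,1)→(q0,1,→)
state=q0 head=2 tape=11[0]0..   (q0,0)→(q2,.,→)
state=q2 head=3 tape=11.[0]..   (q2,0)→(q2,0,←)
state=q2 head=2 tape=11[.]0..   (q2,.)→(q2,1,←)
state=q2 head=1 tape=1[1]10..   (q2,1)→(q0,1,→)
state=q0 head=2 tape=11[1]0..   (q0,1)→(q2,1,→)
state=q2 head=3 tape=111[0]..   (q2,0)→(q2,0,←)
state=q2 head=2 tape=11[1]0..   (q2,1)→(q0,1,→)
state=q0 head=3 tape=111[0]..   (q0,0)→(q2,.,→)
state=q2 head=4 tape=111.[.].   (q2,.)→(q2,1,←)
state=q2 head=3 tape=111[.]1.   (q2,.)→(q2,1,←)
state=q2 head=2 tape=11[1]11.   (q2,1)→(q0,1,→)
state=q0 head=3 tape=111[1]1.   (q0,1)→(q2,1,→)
state=q2 head=4 tape=1111[1].   (q2,1)→(q0,1,→)
state=q0 head=5 tape=11111[.]
No transition is defined for (q0, .); M halts in state q0.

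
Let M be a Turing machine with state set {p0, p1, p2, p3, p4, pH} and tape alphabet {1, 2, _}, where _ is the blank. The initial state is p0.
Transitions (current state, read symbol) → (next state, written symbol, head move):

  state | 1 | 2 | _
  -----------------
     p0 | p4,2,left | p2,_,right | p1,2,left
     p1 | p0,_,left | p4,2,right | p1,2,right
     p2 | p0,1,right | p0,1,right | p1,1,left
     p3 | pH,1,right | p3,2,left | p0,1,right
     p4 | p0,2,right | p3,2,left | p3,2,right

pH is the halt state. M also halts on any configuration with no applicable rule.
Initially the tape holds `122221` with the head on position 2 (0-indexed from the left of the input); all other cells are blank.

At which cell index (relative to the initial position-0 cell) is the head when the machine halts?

1

state=p0 head=2 tape=12[2]221_   (p0,2)→(p2,_,right)
state=p2 head=3 tape=12_[2]21_   (p2,2)→(p0,1,right)
state=p0 head=4 tape=12_1[2]1_   (p0,2)→(p2,_,right)
state=p2 head=5 tape=12_1_[1]_   (p2,1)→(p0,1,right)
state=p0 head=6 tape=12_1_1[_]   (p0,_)→(p1,2,left)
state=p1 head=5 tape=12_1_[1]2   (p1,1)→(p0,_,left)
state=p0 head=4 tape=12_1[_]_2   (p0,_)→(p1,2,left)
state=p1 head=3 tape=12_[1]2_2   (p1,1)→(p0,_,left)
state=p0 head=2 tape=12[_]_2_2   (p0,_)→(p1,2,left)
state=p1 head=1 tape=1[2]2_2_2   (p1,2)→(p4,2,right)
state=p4 head=2 tape=12[2]_2_2   (p4,2)→(p3,2,left)
state=p3 head=1 tape=1[2]2_2_2   (p3,2)→(p3,2,left)
state=p3 head=0 tape=[1]22_2_2   (p3,1)→(pH,1,right)
state=pH head=1 tape=1[2]2_2_2
At halt the head is at cell 1.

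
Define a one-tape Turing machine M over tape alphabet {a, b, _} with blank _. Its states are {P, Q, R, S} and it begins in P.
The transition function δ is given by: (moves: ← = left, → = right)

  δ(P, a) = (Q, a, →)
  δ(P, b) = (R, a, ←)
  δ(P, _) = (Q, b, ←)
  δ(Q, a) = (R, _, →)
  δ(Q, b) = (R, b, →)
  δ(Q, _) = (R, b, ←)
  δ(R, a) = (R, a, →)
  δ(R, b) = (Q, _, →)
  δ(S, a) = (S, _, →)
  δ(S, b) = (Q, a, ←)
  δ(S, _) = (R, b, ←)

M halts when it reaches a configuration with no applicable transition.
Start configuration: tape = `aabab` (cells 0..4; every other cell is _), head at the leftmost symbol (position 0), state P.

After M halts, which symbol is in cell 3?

state=P head=0 tape=[a]abab_   (P,a)→(Q,a,→)
state=Q head=1 tape=a[a]bab_   (Q,a)→(R,_,→)
state=R head=2 tape=a_[b]ab_   (R,b)→(Q,_,→)
state=Q head=3 tape=a__[a]b_   (Q,a)→(R,_,→)
state=R head=4 tape=a___[b]_   (R,b)→(Q,_,→)
state=Q head=5 tape=a____[_]   (Q,_)→(R,b,←)
state=R head=4 tape=a___[_]b
Cell 3 holds _ when M halts.

_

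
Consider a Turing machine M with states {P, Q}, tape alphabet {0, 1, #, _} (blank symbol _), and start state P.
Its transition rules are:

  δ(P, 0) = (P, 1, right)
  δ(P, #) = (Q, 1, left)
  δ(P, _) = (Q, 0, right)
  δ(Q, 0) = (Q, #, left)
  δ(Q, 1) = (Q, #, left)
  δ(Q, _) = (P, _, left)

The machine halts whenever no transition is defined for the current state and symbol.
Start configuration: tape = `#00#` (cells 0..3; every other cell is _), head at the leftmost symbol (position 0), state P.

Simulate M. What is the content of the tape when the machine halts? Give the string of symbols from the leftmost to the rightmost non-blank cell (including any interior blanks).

state=P head=0 tape=____[#]00#   (P,#)→(Q,1,left)
state=Q head=-1 tape=___[_]100#   (Q,_)→(P,_,left)
state=P head=-2 tape=__[_]_100#   (P,_)→(Q,0,right)
state=Q head=-1 tape=__0[_]100#   (Q,_)→(P,_,left)
state=P head=-2 tape=__[0]_100#   (P,0)→(P,1,right)
state=P head=-1 tape=__1[_]100#   (P,_)→(Q,0,right)
state=Q head=0 tape=__10[1]00#   (Q,1)→(Q,#,left)
state=Q head=-1 tape=__1[0]#00#   (Q,0)→(Q,#,left)
state=Q head=-2 tape=__[1]##00#   (Q,1)→(Q,#,left)
state=Q head=-3 tape=_[_]###00#   (Q,_)→(P,_,left)
state=P head=-4 tape=[_]_###00#   (P,_)→(Q,0,right)
state=Q head=-3 tape=0[_]###00#   (Q,_)→(P,_,left)
state=P head=-4 tape=[0]_###00#   (P,0)→(P,1,right)
state=P head=-3 tape=1[_]###00#   (P,_)→(Q,0,right)
state=Q head=-2 tape=10[#]##00#
The non-blank tape span at halt is 10###00#.

10###00#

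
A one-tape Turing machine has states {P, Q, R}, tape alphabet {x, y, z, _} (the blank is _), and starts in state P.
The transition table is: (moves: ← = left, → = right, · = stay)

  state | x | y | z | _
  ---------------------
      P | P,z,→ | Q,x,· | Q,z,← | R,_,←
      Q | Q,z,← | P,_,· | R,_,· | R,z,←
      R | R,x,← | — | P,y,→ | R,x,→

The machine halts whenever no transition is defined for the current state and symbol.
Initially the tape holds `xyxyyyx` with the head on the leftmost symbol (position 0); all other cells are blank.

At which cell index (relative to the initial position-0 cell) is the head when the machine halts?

state=P head=0 tape=[x]yxyyyx   (P,x)→(P,z,→)
state=P head=1 tape=z[y]xyyyx   (P,y)→(Q,x,·)
state=Q head=1 tape=z[x]xyyyx   (Q,x)→(Q,z,←)
state=Q head=0 tape=[z]zxyyyx   (Q,z)→(R,_,·)
state=R head=0 tape=[_]zxyyyx   (R,_)→(R,x,→)
state=R head=1 tape=x[z]xyyyx   (R,z)→(P,y,→)
state=P head=2 tape=xy[x]yyyx   (P,x)→(P,z,→)
state=P head=3 tape=xyz[y]yyx   (P,y)→(Q,x,·)
state=Q head=3 tape=xyz[x]yyx   (Q,x)→(Q,z,←)
state=Q head=2 tape=xy[z]zyyx   (Q,z)→(R,_,·)
state=R head=2 tape=xy[_]zyyx   (R,_)→(R,x,→)
state=R head=3 tape=xyx[z]yyx   (R,z)→(P,y,→)
state=P head=4 tape=xyxy[y]yx   (P,y)→(Q,x,·)
state=Q head=4 tape=xyxy[x]yx   (Q,x)→(Q,z,←)
state=Q head=3 tape=xyx[y]zyx   (Q,y)→(P,_,·)
state=P head=3 tape=xyx[_]zyx   (P,_)→(R,_,←)
state=R head=2 tape=xy[x]_zyx   (R,x)→(R,x,←)
state=R head=1 tape=x[y]x_zyx
At halt the head is at cell 1.

1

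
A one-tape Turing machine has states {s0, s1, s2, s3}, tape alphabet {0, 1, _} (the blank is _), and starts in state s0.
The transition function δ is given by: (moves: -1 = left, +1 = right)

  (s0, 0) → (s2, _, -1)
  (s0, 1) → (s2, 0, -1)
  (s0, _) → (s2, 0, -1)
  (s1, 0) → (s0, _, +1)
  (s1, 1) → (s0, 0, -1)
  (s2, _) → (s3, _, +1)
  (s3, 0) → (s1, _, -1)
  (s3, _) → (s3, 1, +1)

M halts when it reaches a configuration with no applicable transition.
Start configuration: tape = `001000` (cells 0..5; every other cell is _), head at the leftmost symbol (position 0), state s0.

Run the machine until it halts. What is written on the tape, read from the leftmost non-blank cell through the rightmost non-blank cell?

0_1000

state=s0 head=0 tape=__[0]01000   (s0,0)→(s2,_,-1)
state=s2 head=-1 tape=_[_]_01000   (s2,_)→(s3,_,+1)
state=s3 head=0 tape=__[_]01000   (s3,_)→(s3,1,+1)
state=s3 head=1 tape=__1[0]1000   (s3,0)→(s1,_,-1)
state=s1 head=0 tape=__[1]_1000   (s1,1)→(s0,0,-1)
state=s0 head=-1 tape=_[_]0_1000   (s0,_)→(s2,0,-1)
state=s2 head=-2 tape=[_]00_1000   (s2,_)→(s3,_,+1)
state=s3 head=-1 tape=_[0]0_1000   (s3,0)→(s1,_,-1)
state=s1 head=-2 tape=[_]_0_1000
The non-blank tape span at halt is 0_1000.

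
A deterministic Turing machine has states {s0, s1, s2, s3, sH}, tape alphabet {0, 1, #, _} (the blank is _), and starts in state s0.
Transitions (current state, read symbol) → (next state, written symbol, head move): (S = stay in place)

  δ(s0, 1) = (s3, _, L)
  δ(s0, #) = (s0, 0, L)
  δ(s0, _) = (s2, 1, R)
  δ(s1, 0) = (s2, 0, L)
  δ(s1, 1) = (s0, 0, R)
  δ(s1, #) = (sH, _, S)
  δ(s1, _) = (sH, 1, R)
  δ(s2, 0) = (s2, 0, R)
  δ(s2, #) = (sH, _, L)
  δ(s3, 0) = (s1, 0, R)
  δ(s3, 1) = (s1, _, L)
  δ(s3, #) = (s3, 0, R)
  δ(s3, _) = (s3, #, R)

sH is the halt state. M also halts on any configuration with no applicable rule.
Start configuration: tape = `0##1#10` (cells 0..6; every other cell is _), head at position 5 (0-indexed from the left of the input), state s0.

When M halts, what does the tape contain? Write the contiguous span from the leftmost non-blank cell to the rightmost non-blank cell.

0##10#01

s0 | 0##1#[1]0__   read 1 → write _, move L, go to s3
s3 | 0##1[#]_0__   read # → write 0, move R, go to s3
s3 | 0##10[_]0__   read _ → write #, move R, go to s3
s3 | 0##10#[0]__   read 0 → write 0, move R, go to s1
s1 | 0##10#0[_]_   read _ → write 1, move R, go to sH
sH | 0##10#01[_]
The non-blank tape span at halt is 0##10#01.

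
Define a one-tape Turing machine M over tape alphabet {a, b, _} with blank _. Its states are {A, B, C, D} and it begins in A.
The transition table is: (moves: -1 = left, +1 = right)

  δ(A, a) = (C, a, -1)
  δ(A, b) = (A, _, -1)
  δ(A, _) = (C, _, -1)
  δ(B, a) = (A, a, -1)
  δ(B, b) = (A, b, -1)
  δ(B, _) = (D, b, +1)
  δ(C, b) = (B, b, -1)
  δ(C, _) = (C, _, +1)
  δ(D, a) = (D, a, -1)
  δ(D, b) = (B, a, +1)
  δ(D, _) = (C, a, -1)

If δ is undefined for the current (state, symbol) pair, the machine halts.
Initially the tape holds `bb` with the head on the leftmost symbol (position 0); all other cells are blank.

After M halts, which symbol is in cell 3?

a

A | __[b]b__   read b → write _, move -1, go to A
A | _[_]_b__   read _ → write _, move -1, go to C
C | [_]__b__   read _ → write _, move +1, go to C
C | _[_]_b__   read _ → write _, move +1, go to C
C | __[_]b__   read _ → write _, move +1, go to C
C | ___[b]__   read b → write b, move -1, go to B
B | __[_]b__   read _ → write b, move +1, go to D
D | __b[b]__   read b → write a, move +1, go to B
B | __ba[_]_   read _ → write b, move +1, go to D
D | __bab[_]   read _ → write a, move -1, go to C
C | __ba[b]a   read b → write b, move -1, go to B
B | __b[a]ba   read a → write a, move -1, go to A
A | __[b]aba   read b → write _, move -1, go to A
A | _[_]_aba   read _ → write _, move -1, go to C
C | [_]__aba   read _ → write _, move +1, go to C
C | _[_]_aba   read _ → write _, move +1, go to C
C | __[_]aba   read _ → write _, move +1, go to C
C | ___[a]ba
Cell 3 holds a when M halts.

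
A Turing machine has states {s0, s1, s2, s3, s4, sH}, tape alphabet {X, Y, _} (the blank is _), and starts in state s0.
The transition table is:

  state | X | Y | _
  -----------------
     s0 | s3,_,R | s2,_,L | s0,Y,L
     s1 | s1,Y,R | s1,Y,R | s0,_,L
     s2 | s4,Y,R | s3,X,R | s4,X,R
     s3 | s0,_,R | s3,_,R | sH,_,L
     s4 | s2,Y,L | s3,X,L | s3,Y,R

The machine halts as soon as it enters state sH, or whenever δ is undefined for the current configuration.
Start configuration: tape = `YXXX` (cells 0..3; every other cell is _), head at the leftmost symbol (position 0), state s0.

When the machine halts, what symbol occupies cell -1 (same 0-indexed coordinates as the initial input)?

s0 | _[Y]XXX__   read Y → write _, move L, go to s2
s2 | [_]_XXX__   read _ → write X, move R, go to s4
s4 | X[_]XXX__   read _ → write Y, move R, go to s3
s3 | XY[X]XX__   read X → write _, move R, go to s0
s0 | XY_[X]X__   read X → write _, move R, go to s3
s3 | XY__[X]__   read X → write _, move R, go to s0
s0 | XY___[_]_   read _ → write Y, move L, go to s0
s0 | XY__[_]Y_   read _ → write Y, move L, go to s0
s0 | XY_[_]YY_   read _ → write Y, move L, go to s0
s0 | XY[_]YYY_   read _ → write Y, move L, go to s0
s0 | X[Y]YYYY_   read Y → write _, move L, go to s2
s2 | [X]_YYYY_   read X → write Y, move R, go to s4
s4 | Y[_]YYYY_   read _ → write Y, move R, go to s3
s3 | YY[Y]YYY_   read Y → write _, move R, go to s3
s3 | YY_[Y]YY_   read Y → write _, move R, go to s3
s3 | YY__[Y]Y_   read Y → write _, move R, go to s3
s3 | YY___[Y]_   read Y → write _, move R, go to s3
s3 | YY____[_]   read _ → write _, move L, go to sH
sH | YY___[_]_
Cell -1 holds Y when M halts.

Y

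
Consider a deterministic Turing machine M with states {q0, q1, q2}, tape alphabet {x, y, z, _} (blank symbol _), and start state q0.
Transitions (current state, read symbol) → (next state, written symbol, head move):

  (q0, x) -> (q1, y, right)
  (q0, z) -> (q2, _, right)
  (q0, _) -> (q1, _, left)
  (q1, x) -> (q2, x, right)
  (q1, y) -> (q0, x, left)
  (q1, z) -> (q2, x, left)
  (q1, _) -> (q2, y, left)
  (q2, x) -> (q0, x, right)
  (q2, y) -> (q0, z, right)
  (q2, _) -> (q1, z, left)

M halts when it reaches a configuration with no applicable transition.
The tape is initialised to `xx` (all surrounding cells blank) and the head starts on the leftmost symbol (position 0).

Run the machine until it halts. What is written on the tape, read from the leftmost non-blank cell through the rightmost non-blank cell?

state=q0 head=0 tape=[x]x_   (q0,x)→(q1,y,right)
state=q1 head=1 tape=y[x]_   (q1,x)→(q2,x,right)
state=q2 head=2 tape=yx[_]   (q2,_)→(q1,z,left)
state=q1 head=1 tape=y[x]z   (q1,x)→(q2,x,right)
state=q2 head=2 tape=yx[z]
The non-blank tape span at halt is yxz.

yxz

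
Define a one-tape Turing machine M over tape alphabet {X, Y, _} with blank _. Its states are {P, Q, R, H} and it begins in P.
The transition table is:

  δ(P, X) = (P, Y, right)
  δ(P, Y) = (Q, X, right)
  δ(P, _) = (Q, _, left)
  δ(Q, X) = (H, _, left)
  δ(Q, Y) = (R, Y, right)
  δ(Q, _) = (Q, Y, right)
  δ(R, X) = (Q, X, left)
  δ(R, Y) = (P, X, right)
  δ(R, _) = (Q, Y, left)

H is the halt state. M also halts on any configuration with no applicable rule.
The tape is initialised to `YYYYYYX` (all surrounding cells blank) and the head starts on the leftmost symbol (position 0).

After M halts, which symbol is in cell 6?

Y

P | [Y]YYYYYX__   read Y → write X, move right, go to Q
Q | X[Y]YYYYX__   read Y → write Y, move right, go to R
R | XY[Y]YYYX__   read Y → write X, move right, go to P
P | XYX[Y]YYX__   read Y → write X, move right, go to Q
Q | XYXX[Y]YX__   read Y → write Y, move right, go to R
R | XYXXY[Y]X__   read Y → write X, move right, go to P
P | XYXXYX[X]__   read X → write Y, move right, go to P
P | XYXXYXY[_]_   read _ → write _, move left, go to Q
Q | XYXXYX[Y]__   read Y → write Y, move right, go to R
R | XYXXYXY[_]_   read _ → write Y, move left, go to Q
Q | XYXXYX[Y]Y_   read Y → write Y, move right, go to R
R | XYXXYXY[Y]_   read Y → write X, move right, go to P
P | XYXXYXYX[_]   read _ → write _, move left, go to Q
Q | XYXXYXY[X]_   read X → write _, move left, go to H
H | XYXXYX[Y]__
Cell 6 holds Y when M halts.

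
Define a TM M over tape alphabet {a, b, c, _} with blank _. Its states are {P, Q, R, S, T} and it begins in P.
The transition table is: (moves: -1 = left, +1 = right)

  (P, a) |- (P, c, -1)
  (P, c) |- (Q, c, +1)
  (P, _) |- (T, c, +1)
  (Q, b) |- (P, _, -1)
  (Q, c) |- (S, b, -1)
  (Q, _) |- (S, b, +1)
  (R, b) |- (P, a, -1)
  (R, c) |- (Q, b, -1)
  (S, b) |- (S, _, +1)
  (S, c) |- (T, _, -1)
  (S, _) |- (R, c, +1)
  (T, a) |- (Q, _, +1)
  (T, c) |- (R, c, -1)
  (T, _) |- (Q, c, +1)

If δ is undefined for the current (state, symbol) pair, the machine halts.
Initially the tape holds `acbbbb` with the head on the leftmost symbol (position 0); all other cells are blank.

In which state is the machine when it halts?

T

P | __[a]cbbbb   read a → write c, move -1, go to P
P | _[_]ccbbbb   read _ → write c, move +1, go to T
T | _c[c]cbbbb   read c → write c, move -1, go to R
R | _[c]ccbbbb   read c → write b, move -1, go to Q
Q | [_]bccbbbb   read _ → write b, move +1, go to S
S | b[b]ccbbbb   read b → write _, move +1, go to S
S | b_[c]cbbbb   read c → write _, move -1, go to T
T | b[_]_cbbbb   read _ → write c, move +1, go to Q
Q | bc[_]cbbbb   read _ → write b, move +1, go to S
S | bcb[c]bbbb   read c → write _, move -1, go to T
T | bc[b]_bbbb
No transition is defined for (T, b); M halts in state T.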